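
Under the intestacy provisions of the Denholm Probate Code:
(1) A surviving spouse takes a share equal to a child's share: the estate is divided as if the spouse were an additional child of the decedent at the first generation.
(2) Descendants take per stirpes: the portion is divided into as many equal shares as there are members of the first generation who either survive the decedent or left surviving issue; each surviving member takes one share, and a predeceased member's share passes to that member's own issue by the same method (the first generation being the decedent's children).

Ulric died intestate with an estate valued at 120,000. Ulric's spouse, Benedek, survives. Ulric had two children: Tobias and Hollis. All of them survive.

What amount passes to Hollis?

The spouse counts as an additional share at the children's level, so there are 3 primary shares of 40,000. Benedek takes one such share (40,000).
The children's combined portion (80,000) is divided into 2 shares of 40,000: Tobias and Hollis each take 40,000.

Hollis receives 40,000.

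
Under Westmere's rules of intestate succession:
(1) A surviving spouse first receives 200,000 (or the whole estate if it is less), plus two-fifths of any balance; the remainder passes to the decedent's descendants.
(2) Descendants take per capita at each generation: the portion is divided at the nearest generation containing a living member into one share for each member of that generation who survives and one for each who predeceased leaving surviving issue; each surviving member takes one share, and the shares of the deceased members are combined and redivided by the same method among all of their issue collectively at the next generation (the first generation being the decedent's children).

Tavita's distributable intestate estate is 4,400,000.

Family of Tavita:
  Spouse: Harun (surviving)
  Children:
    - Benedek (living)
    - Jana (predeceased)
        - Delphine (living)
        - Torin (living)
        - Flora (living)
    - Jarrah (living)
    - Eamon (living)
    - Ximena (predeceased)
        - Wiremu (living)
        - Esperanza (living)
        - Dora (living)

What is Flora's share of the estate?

Flora receives 168,000.

Harun first takes 200,000, leaving a balance of 4,200,000. Harun then takes two-fifths of the balance (1,680,000), for a total of 1,880,000. The remaining 2,520,000 passes to the descendants.
The descendants' portion (2,520,000) is divided at the children's generation into 5 shares of 504,000. Benedek, Jarrah, and Eamon each take 504,000. The 2 shares of the deceased (Jana and Ximena) are combined into a pool of 1,008,000.
That pool (1,008,000) is divided at the grandchildren's generation equally among Delphine, Torin, Flora, Wiremu, Esperanza, and Dora: 168,000 each.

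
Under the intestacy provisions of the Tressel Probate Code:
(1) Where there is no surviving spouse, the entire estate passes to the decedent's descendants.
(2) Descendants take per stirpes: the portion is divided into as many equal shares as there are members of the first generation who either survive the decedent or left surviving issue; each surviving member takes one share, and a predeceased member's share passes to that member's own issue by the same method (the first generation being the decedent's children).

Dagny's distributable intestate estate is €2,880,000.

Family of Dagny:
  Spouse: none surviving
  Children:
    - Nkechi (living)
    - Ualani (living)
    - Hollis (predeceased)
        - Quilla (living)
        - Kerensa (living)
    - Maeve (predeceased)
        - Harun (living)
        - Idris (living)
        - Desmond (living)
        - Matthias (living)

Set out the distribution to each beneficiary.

Nkechi: €720,000; Ualani: €720,000; Quilla: €360,000; Kerensa: €360,000; Harun: €180,000; Idris: €180,000; Desmond: €180,000; Matthias: €180,000

The entire €2,880,000 passes to the descendants.
That amount (€2,880,000) is divided into 4 shares of €720,000: Nkechi and Ualani each take €720,000; Hollis's €720,000 share passes to Hollis's issue; Maeve's €720,000 share passes to Maeve's issue.
Hollis's share (€720,000) is divided into 2 shares of €360,000: Quilla and Kerensa each take €360,000.
Maeve's share (€720,000) is divided into 4 shares of €180,000: Harun, Idris, Desmond, and Matthias each take €180,000.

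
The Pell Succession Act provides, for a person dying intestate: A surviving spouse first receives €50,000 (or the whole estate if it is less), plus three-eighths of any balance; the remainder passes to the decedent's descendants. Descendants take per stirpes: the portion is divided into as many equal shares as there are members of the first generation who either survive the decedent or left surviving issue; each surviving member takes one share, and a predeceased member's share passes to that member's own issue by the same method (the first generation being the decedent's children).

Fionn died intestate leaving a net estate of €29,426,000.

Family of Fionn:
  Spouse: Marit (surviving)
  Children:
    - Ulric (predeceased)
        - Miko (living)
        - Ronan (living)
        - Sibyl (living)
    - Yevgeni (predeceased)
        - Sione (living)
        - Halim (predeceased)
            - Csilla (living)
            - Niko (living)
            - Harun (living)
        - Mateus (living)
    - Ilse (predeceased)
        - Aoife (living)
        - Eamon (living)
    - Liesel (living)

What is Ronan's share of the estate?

Ronan receives €1,530,000.

Marit first takes €50,000, leaving a balance of €29,376,000. Marit then takes three-eighths of the balance (€11,016,000), for a total of €11,066,000. The remaining €18,360,000 passes to the descendants.
The descendants' portion (€18,360,000) is divided into 4 shares of €4,590,000: Liesel takes €4,590,000; Ulric's €4,590,000 share passes to Ulric's issue; Yevgeni's €4,590,000 share passes to Yevgeni's issue; Ilse's €4,590,000 share passes to Ilse's issue.
Ulric's share (€4,590,000) is divided into 3 shares of €1,530,000: Miko, Ronan, and Sibyl each take €1,530,000.
Yevgeni's share (€4,590,000) is divided into 3 shares of €1,530,000: Sione and Mateus each take €1,530,000; Halim's €1,530,000 share passes to Halim's issue.
Halim's share (€1,530,000) is divided into 3 shares of €510,000: Csilla, Niko, and Harun each take €510,000.
Ilse's share (€4,590,000) is divided into 2 shares of €2,295,000: Aoife and Eamon each take €2,295,000.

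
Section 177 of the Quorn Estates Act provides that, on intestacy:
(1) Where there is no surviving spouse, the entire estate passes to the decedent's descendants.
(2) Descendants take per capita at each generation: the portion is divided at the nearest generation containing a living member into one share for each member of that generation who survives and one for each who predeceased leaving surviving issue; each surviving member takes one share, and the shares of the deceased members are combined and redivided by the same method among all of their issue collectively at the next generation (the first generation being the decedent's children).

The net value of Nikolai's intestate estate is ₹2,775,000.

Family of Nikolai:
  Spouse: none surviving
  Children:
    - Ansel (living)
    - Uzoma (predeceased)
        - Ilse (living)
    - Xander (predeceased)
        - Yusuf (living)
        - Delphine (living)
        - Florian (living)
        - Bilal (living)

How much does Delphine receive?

The entire ₹2,775,000 passes to the descendants.
That amount (₹2,775,000) is divided at the children's generation into 3 shares of ₹925,000. Ansel takes ₹925,000. The 2 shares of the deceased (Uzoma and Xander) are combined into a pool of ₹1,850,000.
That pool (₹1,850,000) is divided at the grandchildren's generation equally among Ilse, Yusuf, Delphine, Florian, and Bilal: ₹370,000 each.

Delphine receives ₹370,000.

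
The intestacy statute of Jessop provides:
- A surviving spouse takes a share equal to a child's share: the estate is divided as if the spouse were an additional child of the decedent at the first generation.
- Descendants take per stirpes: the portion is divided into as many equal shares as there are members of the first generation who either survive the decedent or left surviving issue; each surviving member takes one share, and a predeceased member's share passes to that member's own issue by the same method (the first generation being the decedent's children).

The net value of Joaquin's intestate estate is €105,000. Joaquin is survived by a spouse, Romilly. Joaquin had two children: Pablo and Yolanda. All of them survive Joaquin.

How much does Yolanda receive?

Yolanda receives €35,000.

The spouse counts as an additional share at the children's level, so there are 3 primary shares of €35,000. Romilly takes one such share (€35,000).
The children's combined portion (€70,000) is divided into 2 shares of €35,000: Pablo and Yolanda each take €35,000.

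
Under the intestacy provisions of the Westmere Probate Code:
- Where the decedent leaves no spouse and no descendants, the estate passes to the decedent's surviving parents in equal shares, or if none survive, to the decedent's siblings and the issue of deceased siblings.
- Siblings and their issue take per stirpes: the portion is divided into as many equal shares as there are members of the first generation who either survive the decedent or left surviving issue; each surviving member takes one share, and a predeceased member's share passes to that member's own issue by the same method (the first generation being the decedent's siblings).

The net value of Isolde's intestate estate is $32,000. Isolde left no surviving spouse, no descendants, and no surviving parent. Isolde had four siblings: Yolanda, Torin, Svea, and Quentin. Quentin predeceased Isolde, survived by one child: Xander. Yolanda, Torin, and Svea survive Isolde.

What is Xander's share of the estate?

The entire $32,000 passes to the siblings and their issue.
That amount ($32,000) is divided into 4 shares of $8,000: Yolanda, Torin, and Svea each take $8,000; Quentin's $8,000 share passes to Quentin's issue.
Quentin's share ($8,000) passes entirely to Xander.

Xander receives $8,000.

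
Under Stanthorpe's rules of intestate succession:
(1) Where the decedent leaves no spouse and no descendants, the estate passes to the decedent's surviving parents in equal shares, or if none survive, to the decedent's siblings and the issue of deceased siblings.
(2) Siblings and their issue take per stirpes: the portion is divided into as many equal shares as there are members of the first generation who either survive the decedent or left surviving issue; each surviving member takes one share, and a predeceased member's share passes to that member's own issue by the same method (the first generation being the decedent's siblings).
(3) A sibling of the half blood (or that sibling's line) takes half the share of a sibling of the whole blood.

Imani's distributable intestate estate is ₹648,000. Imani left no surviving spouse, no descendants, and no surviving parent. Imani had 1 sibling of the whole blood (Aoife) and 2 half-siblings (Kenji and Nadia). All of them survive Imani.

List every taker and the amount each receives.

Aoife: ₹324,000; Kenji: ₹162,000; Nadia: ₹162,000

The entire ₹648,000 passes to the siblings and their issue.
Counting each half-blood sibling's line as half a unit, there are 2 units in ₹648,000, so one unit is ₹324,000. Whole-blood lines (Aoife) take ₹324,000 each; half-blood lines (Kenji and Nadia) take ₹162,000 each.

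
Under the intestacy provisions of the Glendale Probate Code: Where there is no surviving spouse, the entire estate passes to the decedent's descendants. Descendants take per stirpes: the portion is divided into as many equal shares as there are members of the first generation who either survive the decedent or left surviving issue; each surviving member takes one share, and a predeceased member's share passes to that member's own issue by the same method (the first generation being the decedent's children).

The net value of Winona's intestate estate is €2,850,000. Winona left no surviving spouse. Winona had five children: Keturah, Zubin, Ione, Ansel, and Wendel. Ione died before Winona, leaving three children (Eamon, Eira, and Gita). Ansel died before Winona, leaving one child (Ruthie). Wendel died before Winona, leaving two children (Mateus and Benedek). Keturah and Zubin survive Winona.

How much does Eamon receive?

Eamon receives €190,000.

The entire €2,850,000 passes to the descendants.
That amount (€2,850,000) is divided into 5 shares of €570,000: Keturah and Zubin each take €570,000; Ione's €570,000 share passes to Ione's issue; Ansel's €570,000 share passes to Ansel's issue; Wendel's €570,000 share passes to Wendel's issue.
Ione's share (€570,000) is divided into 3 shares of €190,000: Eamon, Eira, and Gita each take €190,000.
Ansel's share (€570,000) passes entirely to Ruthie.
Wendel's share (€570,000) is divided into 2 shares of €285,000: Mateus and Benedek each take €285,000.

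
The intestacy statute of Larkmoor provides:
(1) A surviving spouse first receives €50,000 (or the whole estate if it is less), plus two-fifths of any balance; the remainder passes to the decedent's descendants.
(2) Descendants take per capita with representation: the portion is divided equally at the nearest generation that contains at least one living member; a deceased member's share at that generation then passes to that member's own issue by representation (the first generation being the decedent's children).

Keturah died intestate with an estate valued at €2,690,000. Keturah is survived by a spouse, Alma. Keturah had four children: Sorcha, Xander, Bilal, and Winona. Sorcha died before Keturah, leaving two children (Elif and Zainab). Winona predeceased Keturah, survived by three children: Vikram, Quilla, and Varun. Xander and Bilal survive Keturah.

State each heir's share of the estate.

Alma: €1,106,000; Elif: €198,000; Zainab: €198,000; Xander: €396,000; Bilal: €396,000; Vikram: €132,000; Quilla: €132,000; Varun: €132,000

Alma first takes €50,000, leaving a balance of €2,640,000. Alma then takes two-fifths of the balance (€1,056,000), for a total of €1,106,000. The remaining €1,584,000 passes to the descendants.
The descendants' portion (€1,584,000) is divided into 4 shares of €396,000: Xander and Bilal each take €396,000; Sorcha's €396,000 share passes to Sorcha's issue; Winona's €396,000 share passes to Winona's issue.
Sorcha's share (€396,000) is divided into 2 shares of €198,000: Elif and Zainab each take €198,000.
Winona's share (€396,000) is divided into 3 shares of €132,000: Vikram, Quilla, and Varun each take €132,000.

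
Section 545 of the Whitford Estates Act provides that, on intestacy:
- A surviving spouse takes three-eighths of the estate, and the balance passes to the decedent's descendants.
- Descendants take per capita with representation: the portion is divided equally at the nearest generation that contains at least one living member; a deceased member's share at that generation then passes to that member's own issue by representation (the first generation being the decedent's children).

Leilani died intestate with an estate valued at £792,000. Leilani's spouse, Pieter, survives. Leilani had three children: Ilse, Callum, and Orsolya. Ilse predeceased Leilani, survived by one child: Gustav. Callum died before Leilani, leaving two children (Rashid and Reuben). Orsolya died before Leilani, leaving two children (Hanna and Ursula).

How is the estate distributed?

Pieter: £297,000; Gustav: £99,000; Rashid: £99,000; Reuben: £99,000; Hanna: £99,000; Ursula: £99,000

Pieter takes three-eighths of £792,000 = £297,000. The remaining £495,000 passes to the descendants.
No child survives, so the initial division is made at the grandchildren's generation.
The descendants' portion (£495,000) is divided into 5 shares of £99,000: Gustav, Rashid, Reuben, Hanna, and Ursula each take £99,000.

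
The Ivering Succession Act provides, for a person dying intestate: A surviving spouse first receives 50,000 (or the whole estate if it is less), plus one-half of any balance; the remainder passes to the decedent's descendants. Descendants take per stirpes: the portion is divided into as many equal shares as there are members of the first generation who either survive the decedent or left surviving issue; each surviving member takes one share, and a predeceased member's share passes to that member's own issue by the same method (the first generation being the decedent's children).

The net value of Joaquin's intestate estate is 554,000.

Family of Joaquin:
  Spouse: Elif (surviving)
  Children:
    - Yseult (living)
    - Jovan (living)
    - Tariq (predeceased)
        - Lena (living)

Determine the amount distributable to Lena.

Elif first takes 50,000, leaving a balance of 504,000. Elif then takes one-half of the balance (252,000), for a total of 302,000. The remaining 252,000 passes to the descendants.
The descendants' portion (252,000) is divided into 3 shares of 84,000: Yseult and Jovan each take 84,000; Tariq's 84,000 share passes to Tariq's issue.
Tariq's share (84,000) passes entirely to Lena.

Lena receives 84,000.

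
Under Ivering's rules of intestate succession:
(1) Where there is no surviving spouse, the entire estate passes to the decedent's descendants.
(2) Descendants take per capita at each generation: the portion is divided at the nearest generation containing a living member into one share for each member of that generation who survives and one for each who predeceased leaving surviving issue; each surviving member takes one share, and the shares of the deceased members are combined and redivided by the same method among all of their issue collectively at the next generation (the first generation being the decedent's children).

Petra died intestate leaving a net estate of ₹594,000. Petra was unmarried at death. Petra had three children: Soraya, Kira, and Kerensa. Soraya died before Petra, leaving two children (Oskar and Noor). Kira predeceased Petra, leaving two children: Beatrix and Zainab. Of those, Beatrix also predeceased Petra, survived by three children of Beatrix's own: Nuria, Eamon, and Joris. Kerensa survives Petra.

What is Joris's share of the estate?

Joris receives ₹33,000.

The entire ₹594,000 passes to the descendants.
That amount (₹594,000) is divided at the children's generation into 3 shares of ₹198,000. Kerensa takes ₹198,000. The 2 shares of the deceased (Soraya and Kira) are combined into a pool of ₹396,000.
That pool (₹396,000) is divided at the grandchildren's generation into 4 shares of ₹99,000. Oskar, Noor, and Zainab each take ₹99,000. The remaining share for the deceased Beatrix (₹99,000) is carried to the next generation.
That pool (₹99,000) is divided at the great-grandchildren's generation equally among Nuria, Eamon, and Joris: ₹33,000 each.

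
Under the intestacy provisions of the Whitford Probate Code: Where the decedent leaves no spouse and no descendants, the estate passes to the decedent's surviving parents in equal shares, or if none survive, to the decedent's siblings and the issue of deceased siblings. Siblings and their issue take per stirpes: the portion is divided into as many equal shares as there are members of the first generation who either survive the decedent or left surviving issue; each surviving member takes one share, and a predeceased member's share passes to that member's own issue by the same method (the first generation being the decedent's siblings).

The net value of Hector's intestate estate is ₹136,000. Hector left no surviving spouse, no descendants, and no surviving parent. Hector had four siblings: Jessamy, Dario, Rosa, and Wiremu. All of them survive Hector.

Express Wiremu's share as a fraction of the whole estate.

The entire ₹136,000 passes to the siblings and their issue.
That amount (₹136,000) is divided into 4 shares of ₹34,000: Jessamy, Dario, Rosa, and Wiremu each take ₹34,000.

Wiremu receives 1/4 of the estate.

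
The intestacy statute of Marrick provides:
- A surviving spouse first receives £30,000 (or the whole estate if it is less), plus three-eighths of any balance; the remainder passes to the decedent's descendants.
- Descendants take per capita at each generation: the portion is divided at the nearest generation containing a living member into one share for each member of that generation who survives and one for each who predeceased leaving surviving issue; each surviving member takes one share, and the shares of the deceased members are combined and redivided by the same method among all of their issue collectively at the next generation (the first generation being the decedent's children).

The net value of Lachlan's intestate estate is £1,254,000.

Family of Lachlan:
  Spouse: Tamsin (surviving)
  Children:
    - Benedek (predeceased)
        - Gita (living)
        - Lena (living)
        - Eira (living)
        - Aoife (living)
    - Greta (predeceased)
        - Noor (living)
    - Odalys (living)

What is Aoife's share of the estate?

Tamsin first takes £30,000, leaving a balance of £1,224,000. Tamsin then takes three-eighths of the balance (£459,000), for a total of £489,000. The remaining £765,000 passes to the descendants.
The descendants' portion (£765,000) is divided at the children's generation into 3 shares of £255,000. Odalys takes £255,000. The 2 shares of the deceased (Benedek and Greta) are combined into a pool of £510,000.
That pool (£510,000) is divided at the grandchildren's generation equally among Gita, Lena, Eira, Aoife, and Noor: £102,000 each.

Aoife receives £102,000.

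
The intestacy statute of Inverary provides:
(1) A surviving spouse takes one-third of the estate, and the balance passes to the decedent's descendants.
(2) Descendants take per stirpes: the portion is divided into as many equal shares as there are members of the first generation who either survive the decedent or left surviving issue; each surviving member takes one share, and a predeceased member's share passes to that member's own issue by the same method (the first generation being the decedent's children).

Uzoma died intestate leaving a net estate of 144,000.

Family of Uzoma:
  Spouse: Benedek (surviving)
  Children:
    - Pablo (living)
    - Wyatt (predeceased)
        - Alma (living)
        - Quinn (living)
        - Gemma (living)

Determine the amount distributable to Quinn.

Benedek takes one-third of 144,000 = 48,000. The remaining 96,000 passes to the descendants.
The descendants' portion (96,000) is divided into 2 shares of 48,000: Pablo takes 48,000; Wyatt's 48,000 share passes to Wyatt's issue.
Wyatt's share (48,000) is divided into 3 shares of 16,000: Alma, Quinn, and Gemma each take 16,000.

Quinn receives 16,000.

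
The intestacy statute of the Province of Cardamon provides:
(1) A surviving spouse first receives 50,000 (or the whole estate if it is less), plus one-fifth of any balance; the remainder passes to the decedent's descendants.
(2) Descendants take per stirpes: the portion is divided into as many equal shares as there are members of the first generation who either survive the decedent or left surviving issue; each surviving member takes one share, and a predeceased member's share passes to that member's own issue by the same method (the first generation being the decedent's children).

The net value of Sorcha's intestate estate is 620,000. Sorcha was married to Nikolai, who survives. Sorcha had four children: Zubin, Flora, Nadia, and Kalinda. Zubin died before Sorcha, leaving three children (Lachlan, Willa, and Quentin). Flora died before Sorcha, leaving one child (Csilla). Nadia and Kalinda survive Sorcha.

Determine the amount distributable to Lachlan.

Nikolai first takes 50,000, leaving a balance of 570,000. Nikolai then takes one-fifth of the balance (114,000), for a total of 164,000. The remaining 456,000 passes to the descendants.
The descendants' portion (456,000) is divided into 4 shares of 114,000: Nadia and Kalinda each take 114,000; Zubin's 114,000 share passes to Zubin's issue; Flora's 114,000 share passes to Flora's issue.
Zubin's share (114,000) is divided into 3 shares of 38,000: Lachlan, Willa, and Quentin each take 38,000.
Flora's share (114,000) passes entirely to Csilla.

Lachlan receives 38,000.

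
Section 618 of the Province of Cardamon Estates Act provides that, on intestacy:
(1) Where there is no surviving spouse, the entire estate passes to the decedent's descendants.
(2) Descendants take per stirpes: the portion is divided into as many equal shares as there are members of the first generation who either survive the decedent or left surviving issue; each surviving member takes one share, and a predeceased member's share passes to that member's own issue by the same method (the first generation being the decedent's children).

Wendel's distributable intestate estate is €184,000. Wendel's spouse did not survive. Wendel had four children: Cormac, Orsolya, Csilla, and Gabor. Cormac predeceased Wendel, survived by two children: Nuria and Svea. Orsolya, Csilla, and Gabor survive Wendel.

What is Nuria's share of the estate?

Nuria receives €23,000.

The entire €184,000 passes to the descendants.
That amount (€184,000) is divided into 4 shares of €46,000: Orsolya, Csilla, and Gabor each take €46,000; Cormac's €46,000 share passes to Cormac's issue.
Cormac's share (€46,000) is divided into 2 shares of €23,000: Nuria and Svea each take €23,000.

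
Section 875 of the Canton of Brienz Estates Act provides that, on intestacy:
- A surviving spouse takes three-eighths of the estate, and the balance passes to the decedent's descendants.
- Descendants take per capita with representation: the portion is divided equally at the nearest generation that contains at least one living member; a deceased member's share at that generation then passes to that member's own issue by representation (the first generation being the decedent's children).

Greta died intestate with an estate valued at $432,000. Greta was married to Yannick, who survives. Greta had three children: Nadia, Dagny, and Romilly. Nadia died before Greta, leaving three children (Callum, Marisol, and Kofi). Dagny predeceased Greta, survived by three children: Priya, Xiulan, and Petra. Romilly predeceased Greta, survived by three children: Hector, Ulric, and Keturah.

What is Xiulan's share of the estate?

Yannick takes three-eighths of $432,000 = $162,000. The remaining $270,000 passes to the descendants.
No child survives, so the initial division is made at the grandchildren's generation.
The descendants' portion ($270,000) is divided into 9 shares of $30,000: Callum, Marisol, Kofi, Priya, Xiulan, Petra, Hector, Ulric, and Keturah each take $30,000.

Xiulan receives $30,000.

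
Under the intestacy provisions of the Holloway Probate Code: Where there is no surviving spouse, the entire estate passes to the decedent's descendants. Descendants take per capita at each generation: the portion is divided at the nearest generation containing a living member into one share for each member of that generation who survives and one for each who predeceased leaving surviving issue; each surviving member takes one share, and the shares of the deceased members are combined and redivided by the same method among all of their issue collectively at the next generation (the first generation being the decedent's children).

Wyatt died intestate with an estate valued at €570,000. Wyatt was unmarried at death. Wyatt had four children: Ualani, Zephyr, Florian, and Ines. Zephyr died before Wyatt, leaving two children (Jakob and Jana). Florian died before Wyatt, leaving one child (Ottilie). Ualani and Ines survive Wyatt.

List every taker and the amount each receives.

The entire €570,000 passes to the descendants.
That amount (€570,000) is divided at the children's generation into 4 shares of €142,500. Ualani and Ines each take €142,500. The 2 shares of the deceased (Zephyr and Florian) are combined into a pool of €285,000.
That pool (€285,000) is divided at the grandchildren's generation equally among Jakob, Jana, and Ottilie: €95,000 each.

Ualani: €142,500; Jakob: €95,000; Jana: €95,000; Ottilie: €95,000; Ines: €142,500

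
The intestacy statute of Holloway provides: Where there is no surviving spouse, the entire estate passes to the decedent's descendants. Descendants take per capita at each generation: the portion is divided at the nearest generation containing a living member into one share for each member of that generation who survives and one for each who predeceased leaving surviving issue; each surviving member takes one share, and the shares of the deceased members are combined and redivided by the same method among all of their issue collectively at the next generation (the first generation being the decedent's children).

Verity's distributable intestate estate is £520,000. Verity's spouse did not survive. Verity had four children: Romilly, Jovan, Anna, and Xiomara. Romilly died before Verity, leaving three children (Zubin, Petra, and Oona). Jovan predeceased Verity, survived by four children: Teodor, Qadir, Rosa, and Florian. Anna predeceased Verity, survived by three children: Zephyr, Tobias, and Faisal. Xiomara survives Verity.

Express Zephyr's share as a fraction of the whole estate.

The entire £520,000 passes to the descendants.
That amount (£520,000) is divided at the children's generation into 4 shares of £130,000. Xiomara takes £130,000. The 3 shares of the deceased (Romilly, Jovan, and Anna) are combined into a pool of £390,000.
That pool (£390,000) is divided at the grandchildren's generation equally among Zubin, Petra, Oona, Teodor, Qadir, Rosa, Florian, Zephyr, Tobias, and Faisal: £39,000 each.

Zephyr receives 3/40 of the estate.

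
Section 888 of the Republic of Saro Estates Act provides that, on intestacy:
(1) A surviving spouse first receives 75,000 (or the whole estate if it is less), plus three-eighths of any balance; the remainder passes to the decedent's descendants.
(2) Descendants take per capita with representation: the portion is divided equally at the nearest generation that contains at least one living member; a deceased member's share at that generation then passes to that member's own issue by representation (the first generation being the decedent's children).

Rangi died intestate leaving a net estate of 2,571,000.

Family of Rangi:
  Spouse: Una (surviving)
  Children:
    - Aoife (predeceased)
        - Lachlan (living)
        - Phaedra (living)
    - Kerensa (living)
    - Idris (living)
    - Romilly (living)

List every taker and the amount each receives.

Una: 1,011,000; Lachlan: 195,000; Phaedra: 195,000; Kerensa: 390,000; Idris: 390,000; Romilly: 390,000

Una first takes 75,000, leaving a balance of 2,496,000. Una then takes three-eighths of the balance (936,000), for a total of 1,011,000. The remaining 1,560,000 passes to the descendants.
The descendants' portion (1,560,000) is divided into 4 shares of 390,000: Kerensa, Idris, and Romilly each take 390,000; Aoife's 390,000 share passes to Aoife's issue.
Aoife's share (390,000) is divided into 2 shares of 195,000: Lachlan and Phaedra each take 195,000.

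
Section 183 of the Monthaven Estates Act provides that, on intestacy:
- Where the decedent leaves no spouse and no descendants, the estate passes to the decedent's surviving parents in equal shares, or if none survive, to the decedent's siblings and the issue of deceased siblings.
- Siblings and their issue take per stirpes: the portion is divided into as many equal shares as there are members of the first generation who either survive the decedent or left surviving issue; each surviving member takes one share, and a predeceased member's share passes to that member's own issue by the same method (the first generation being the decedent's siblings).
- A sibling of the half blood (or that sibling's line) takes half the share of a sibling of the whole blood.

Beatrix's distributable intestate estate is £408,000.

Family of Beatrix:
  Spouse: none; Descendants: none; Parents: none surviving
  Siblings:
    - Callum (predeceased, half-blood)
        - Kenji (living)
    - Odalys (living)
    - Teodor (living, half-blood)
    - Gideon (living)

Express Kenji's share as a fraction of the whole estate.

Kenji receives 1/6 of the estate.

The entire £408,000 passes to the siblings and their issue.
Counting each half-blood sibling's line as half a unit, there are 3 units in £408,000, so one unit is £136,000. Whole-blood lines (Odalys and Gideon) take £136,000 each; half-blood lines (Callum and Teodor) take £68,000 each.
Callum's share (£68,000) passes entirely to Kenji.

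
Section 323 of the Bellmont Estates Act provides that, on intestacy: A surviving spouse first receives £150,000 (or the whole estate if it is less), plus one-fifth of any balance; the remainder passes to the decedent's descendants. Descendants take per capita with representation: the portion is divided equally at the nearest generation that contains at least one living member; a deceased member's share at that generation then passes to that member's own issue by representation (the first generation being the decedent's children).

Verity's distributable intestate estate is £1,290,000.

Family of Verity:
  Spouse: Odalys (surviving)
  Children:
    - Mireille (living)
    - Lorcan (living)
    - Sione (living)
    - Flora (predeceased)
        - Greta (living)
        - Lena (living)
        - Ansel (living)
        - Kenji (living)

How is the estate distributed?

Odalys: £378,000; Mireille: £228,000; Lorcan: £228,000; Sione: £228,000; Greta: £57,000; Lena: £57,000; Ansel: £57,000; Kenji: £57,000

Odalys first takes £150,000, leaving a balance of £1,140,000. Odalys then takes one-fifth of the balance (£228,000), for a total of £378,000. The remaining £912,000 passes to the descendants.
The descendants' portion (£912,000) is divided into 4 shares of £228,000: Mireille, Lorcan, and Sione each take £228,000; Flora's £228,000 share passes to Flora's issue.
Flora's share (£228,000) is divided into 4 shares of £57,000: Greta, Lena, Ansel, and Kenji each take £57,000.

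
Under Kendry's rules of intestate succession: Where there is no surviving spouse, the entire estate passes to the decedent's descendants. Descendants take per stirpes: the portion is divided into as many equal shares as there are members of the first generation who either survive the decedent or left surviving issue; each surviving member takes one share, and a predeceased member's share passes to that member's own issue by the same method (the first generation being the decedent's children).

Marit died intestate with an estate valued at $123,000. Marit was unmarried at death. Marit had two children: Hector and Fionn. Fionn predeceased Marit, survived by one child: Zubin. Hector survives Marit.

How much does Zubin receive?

The entire $123,000 passes to the descendants.
That amount ($123,000) is divided into 2 shares of $61,500: Hector takes $61,500; Fionn's $61,500 share passes to Fionn's issue.
Fionn's share ($61,500) passes entirely to Zubin.

Zubin receives $61,500.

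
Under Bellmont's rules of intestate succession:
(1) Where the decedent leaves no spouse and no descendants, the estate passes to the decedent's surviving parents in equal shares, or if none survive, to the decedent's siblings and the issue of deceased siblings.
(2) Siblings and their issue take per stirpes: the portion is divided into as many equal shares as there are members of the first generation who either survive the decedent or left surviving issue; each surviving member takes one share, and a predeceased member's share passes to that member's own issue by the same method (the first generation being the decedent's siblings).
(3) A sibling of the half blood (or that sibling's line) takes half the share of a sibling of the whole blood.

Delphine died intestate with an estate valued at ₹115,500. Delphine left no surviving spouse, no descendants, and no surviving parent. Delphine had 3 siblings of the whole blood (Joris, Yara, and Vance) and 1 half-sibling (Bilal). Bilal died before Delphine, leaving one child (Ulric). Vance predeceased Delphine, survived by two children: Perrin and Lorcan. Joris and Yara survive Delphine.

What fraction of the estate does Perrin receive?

The entire ₹115,500 passes to the siblings and their issue.
Counting each half-blood sibling's line as half a unit, there are 7/2 units in ₹115,500, so one unit is ₹33,000. Whole-blood lines (Joris, Yara, and Vance) take ₹33,000 each; half-blood lines (Bilal) take ₹16,500 each.
Bilal's share (₹16,500) passes entirely to Ulric.
Vance's share (₹33,000) is divided into 2 shares of ₹16,500: Perrin and Lorcan each take ₹16,500.

Perrin receives 1/7 of the estate.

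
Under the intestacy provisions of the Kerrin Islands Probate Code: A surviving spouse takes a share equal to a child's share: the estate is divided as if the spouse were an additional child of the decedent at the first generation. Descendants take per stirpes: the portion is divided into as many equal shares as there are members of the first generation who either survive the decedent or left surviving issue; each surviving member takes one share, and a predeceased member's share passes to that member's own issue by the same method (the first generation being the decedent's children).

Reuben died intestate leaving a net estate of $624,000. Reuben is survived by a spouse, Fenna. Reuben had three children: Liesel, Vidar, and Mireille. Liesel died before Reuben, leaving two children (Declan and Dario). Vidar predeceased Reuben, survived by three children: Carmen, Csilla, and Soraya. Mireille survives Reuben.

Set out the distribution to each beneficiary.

The spouse counts as an additional share at the children's level, so there are 4 primary shares of $156,000. Fenna takes one such share ($156,000).
The children's combined portion ($468,000) is divided into 3 shares of $156,000: Mireille takes $156,000; Liesel's $156,000 share passes to Liesel's issue; Vidar's $156,000 share passes to Vidar's issue.
Liesel's share ($156,000) is divided into 2 shares of $78,000: Declan and Dario each take $78,000.
Vidar's share ($156,000) is divided into 3 shares of $52,000: Carmen, Csilla, and Soraya each take $52,000.

Fenna: $156,000; Declan: $78,000; Dario: $78,000; Carmen: $52,000; Csilla: $52,000; Soraya: $52,000; Mireille: $156,000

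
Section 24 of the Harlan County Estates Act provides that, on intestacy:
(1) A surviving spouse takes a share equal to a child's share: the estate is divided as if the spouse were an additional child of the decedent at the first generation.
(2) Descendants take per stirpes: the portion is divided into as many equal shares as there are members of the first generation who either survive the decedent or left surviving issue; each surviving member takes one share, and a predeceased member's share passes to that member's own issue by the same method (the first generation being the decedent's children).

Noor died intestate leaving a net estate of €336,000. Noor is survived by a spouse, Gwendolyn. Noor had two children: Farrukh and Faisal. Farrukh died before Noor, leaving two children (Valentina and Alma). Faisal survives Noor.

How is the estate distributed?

Gwendolyn: €112,000; Valentina: €56,000; Alma: €56,000; Faisal: €112,000

The spouse counts as an additional share at the children's level, so there are 3 primary shares of €112,000. Gwendolyn takes one such share (€112,000).
The children's combined portion (€224,000) is divided into 2 shares of €112,000: Faisal takes €112,000; Farrukh's €112,000 share passes to Farrukh's issue.
Farrukh's share (€112,000) is divided into 2 shares of €56,000: Valentina and Alma each take €56,000.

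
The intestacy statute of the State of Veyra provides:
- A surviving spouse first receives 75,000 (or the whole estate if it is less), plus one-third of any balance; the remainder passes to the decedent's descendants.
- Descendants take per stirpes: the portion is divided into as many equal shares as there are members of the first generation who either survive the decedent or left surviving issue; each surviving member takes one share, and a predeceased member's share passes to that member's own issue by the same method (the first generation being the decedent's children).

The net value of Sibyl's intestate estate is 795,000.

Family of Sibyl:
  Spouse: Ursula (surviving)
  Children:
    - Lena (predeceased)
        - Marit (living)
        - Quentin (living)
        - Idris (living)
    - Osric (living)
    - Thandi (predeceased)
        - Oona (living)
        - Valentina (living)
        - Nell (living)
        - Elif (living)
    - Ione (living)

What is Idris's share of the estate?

Idris receives 40,000.

Ursula first takes 75,000, leaving a balance of 720,000. Ursula then takes one-third of the balance (240,000), for a total of 315,000. The remaining 480,000 passes to the descendants.
The descendants' portion (480,000) is divided into 4 shares of 120,000: Osric and Ione each take 120,000; Lena's 120,000 share passes to Lena's issue; Thandi's 120,000 share passes to Thandi's issue.
Lena's share (120,000) is divided into 3 shares of 40,000: Marit, Quentin, and Idris each take 40,000.
Thandi's share (120,000) is divided into 4 shares of 30,000: Oona, Valentina, Nell, and Elif each take 30,000.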